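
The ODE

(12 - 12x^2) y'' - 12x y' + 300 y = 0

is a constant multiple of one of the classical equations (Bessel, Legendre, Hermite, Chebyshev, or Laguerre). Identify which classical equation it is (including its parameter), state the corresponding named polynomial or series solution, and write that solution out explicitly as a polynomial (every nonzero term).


All three coefficients share the factor 12; dividing through by 12 gives  (1 - x^2) y'' - x y' + 25 y = 0.
This matches the Chebyshev equation (1 - x^2) y'' - x y' + n^2 y = 0 (note the -x y' term, not -2x y') with n^2 = 25, so n = 5; the polynomial solution is T_5(x).
With y = sum_k a_k x^k, matching x^k gives (k+2)(k+1) a_{k+2} = (k^2 - n^2) a_k = (k - 5)(k + 5) a_k. The right side vanishes at k = 5, so the series with the parity of 5 terminates at degree 5.
Standard normalization: leading coefficient of T_n is 2^(n-1), so a_5 = 2^4 = 16. Work downward with a_k = (k+1)(k+2) a_{k+2} / ((k - 5)(k + 5)):
  a_3 = (4)(5)(16) / ((3 - 5)(3 + 5)) = 320/(-16) = -20
  a_1 = (2)(3)(-20) / ((1 - 5)(1 + 5)) = -120/(-24) = 5
Hence T_5(x) = 16 x^5 - 20 x^3 + 5 x.

T_5(x); series = 16 x^5 - 20 x^3 + 5 x


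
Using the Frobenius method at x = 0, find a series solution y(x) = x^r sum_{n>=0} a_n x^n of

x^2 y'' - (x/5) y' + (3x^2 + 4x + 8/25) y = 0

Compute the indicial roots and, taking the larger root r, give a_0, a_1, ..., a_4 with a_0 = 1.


Write in Frobenius form y'' + (p(x)/x) y' + (q(x)/x^2) y = 0:
  p(x) = -1/5,  q(x) = 3x^2 + 4x + 8/25.
Indicial equation: r(r-1) + (-1/5) r + (8/25) = 0 -> roots r_1 = 4/5, r_2 = 2/5.
Take r = r_1 = 4/5. Let y(x) = x^r sum_{n>=0} a_n x^n with a_0 = 1.
Substitute y = x^r sum a_n x^n and match x^{r+n}. The recurrence is
  D(n) a_n + 4 a_{n-1} + 3 a_{n-2} = 0,  where D(n) = (r+n)(r+n-1) + (-1/5)(r+n) + (8/25).
  a_n = [-4 a_{n-1} - 3 a_{n-2}] / D(n).
Since the indicial polynomial factors as (r - r_1)(r - r_2), D(n) = (r_1 + n - r_1)(r_1 + n - r_2) = n(n + 2/5).
Evaluating step by step (a_0 = 1):
  n = 1: D(1) = 1(1 + 2/5) = 7/5; numerator = -4(1) = -4; a_1 = (-4)/(7/5) = -20/7
  n = 2: D(2) = 2(2 + 2/5) = 24/5; numerator = -4(-20/7) - 3(1) = 59/7; a_2 = (59/7)/(24/5) = 295/168
  n = 3: D(3) = 3(3 + 2/5) = 51/5; numerator = -4(295/168) - 3(-20/7) = 65/42; a_3 = (65/42)/(51/5) = 325/2142
  n = 4: D(4) = 4(4 + 2/5) = 88/5; numerator = -4(325/2142) - 3(295/168) = -50335/8568; a_4 = (-50335/8568)/(88/5) = -251675/753984

r = 4/5; a_0 = 1; a_1 = -20/7; a_2 = 295/168; a_3 = 325/2142; a_4 = -251675/753984


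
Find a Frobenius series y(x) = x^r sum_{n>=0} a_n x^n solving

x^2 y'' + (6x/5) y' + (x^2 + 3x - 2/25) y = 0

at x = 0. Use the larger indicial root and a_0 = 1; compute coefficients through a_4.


Write in Frobenius form y'' + (p(x)/x) y' + (q(x)/x^2) y = 0:
  p(x) = 6/5,  q(x) = x^2 + 3x - 2/25.
Indicial equation: r(r-1) + (6/5) r + (-2/25) = 0 -> roots r_1 = 1/5, r_2 = -2/5.
Take r = r_1 = 1/5. Let y(x) = x^r sum_{n>=0} a_n x^n with a_0 = 1.
Substitute y = x^r sum a_n x^n and match x^{r+n}. The recurrence is
  D(n) a_n + 3 a_{n-1} + 1 a_{n-2} = 0,  where D(n) = (r+n)(r+n-1) + (6/5)(r+n) + (-2/25).
  a_n = [-3 a_{n-1} - 1 a_{n-2}] / D(n).
Since the indicial polynomial factors as (r - r_1)(r - r_2), D(n) = (r_1 + n - r_1)(r_1 + n - r_2) = n(n + 3/5).
Evaluating step by step (a_0 = 1):
  n = 1: D(1) = 1(1 + 3/5) = 8/5; numerator = -3(1) = -3; a_1 = (-3)/(8/5) = -15/8
  n = 2: D(2) = 2(2 + 3/5) = 26/5; numerator = -3(-15/8) - 1(1) = 37/8; a_2 = (37/8)/(26/5) = 185/208
  n = 3: D(3) = 3(3 + 3/5) = 54/5; numerator = -3(185/208) - 1(-15/8) = -165/208; a_3 = (-165/208)/(54/5) = -275/3744
  n = 4: D(4) = 4(4 + 3/5) = 92/5; numerator = -3(-275/3744) - 1(185/208) = -835/1248; a_4 = (-835/1248)/(92/5) = -4175/114816

r = 1/5; a_0 = 1; a_1 = -15/8; a_2 = 185/208; a_3 = -275/3744; a_4 = -4175/114816


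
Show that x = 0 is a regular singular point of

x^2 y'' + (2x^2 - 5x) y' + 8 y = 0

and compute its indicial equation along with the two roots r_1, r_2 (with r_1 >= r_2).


Divide by x^2 to reach normal form y'' + P_1(x) y' + P_2(x) y = 0 with P_1(x) = 2 - 5/x and P_2(x) = 8/x^2.
x = 0 is a singular point because the y'-coefficient 2 - 5/x has a pole at x = 0 and the y-coefficient 8/x^2 has a pole at x = 0.
It is a regular singular point because x P_1(x) = p(x) = 2x - 5 and x^2 P_2(x) = q(x) = 8 are polynomials, hence analytic at x = 0.
p(0) = -5,  q(0) = 8.
Indicial equation: r(r-1) + p(0) r + q(0) = 0, i.e. r^2 + (p(0) - 1) r + q(0) = 0, i.e. r^2 - 6 r + 8 = 0.
Discriminant: (-6)^2 - 4(8) = 4, so r = (6 ± 2)/2.
Solving: r_1 = 4, r_2 = 2.

indicial: r^2 - 6 r + 8 = 0; roots r_1 = 4, r_2 = 2


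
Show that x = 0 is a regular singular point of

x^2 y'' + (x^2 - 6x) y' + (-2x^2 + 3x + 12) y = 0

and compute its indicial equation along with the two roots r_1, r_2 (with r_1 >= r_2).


Divide by x^2 to reach normal form y'' + P_1(x) y' + P_2(x) y = 0 with P_1(x) = 1 - 6/x and P_2(x) = -2 + 3/x + 12/x^2.
x = 0 is a singular point because the y'-coefficient 1 - 6/x has a pole at x = 0 and the y-coefficient -2 + 3/x + 12/x^2 has a pole at x = 0.
It is a regular singular point because x P_1(x) = p(x) = x - 6 and x^2 P_2(x) = q(x) = -2x^2 + 3x + 12 are polynomials, hence analytic at x = 0.
p(0) = -6,  q(0) = 12.
Indicial equation: r(r-1) + p(0) r + q(0) = 0, i.e. r^2 + (p(0) - 1) r + q(0) = 0, i.e. r^2 - 7 r + 12 = 0.
Discriminant: (-7)^2 - 4(12) = 1, so r = (7 ± 1)/2.
Solving: r_1 = 4, r_2 = 3.

indicial: r^2 - 7 r + 12 = 0; roots r_1 = 4, r_2 = 3


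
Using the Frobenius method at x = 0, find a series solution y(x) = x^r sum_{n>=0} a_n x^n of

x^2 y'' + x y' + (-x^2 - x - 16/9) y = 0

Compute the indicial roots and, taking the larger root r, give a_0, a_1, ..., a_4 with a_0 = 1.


Write in Frobenius form y'' + (p(x)/x) y' + (q(x)/x^2) y = 0:
  p(x) = 1,  q(x) = -x^2 - x - 16/9.
Indicial equation: r(r-1) + (1) r + (-16/9) = 0 -> roots r_1 = 4/3, r_2 = -4/3.
Take r = r_1 = 4/3. Let y(x) = x^r sum_{n>=0} a_n x^n with a_0 = 1.
Substitute y = x^r sum a_n x^n and match x^{r+n}. The recurrence is
  D(n) a_n - 1 a_{n-1} - 1 a_{n-2} = 0,  where D(n) = (r+n)(r+n-1) + (1)(r+n) + (-16/9).
  a_n = [1 a_{n-1} + 1 a_{n-2}] / D(n).
Since the indicial polynomial factors as (r - r_1)(r - r_2), D(n) = (r_1 + n - r_1)(r_1 + n - r_2) = n(n + 8/3).
Evaluating step by step (a_0 = 1):
  n = 1: D(1) = 1(1 + 8/3) = 11/3; numerator = 1(1) = 1; a_1 = (1)/(11/3) = 3/11
  n = 2: D(2) = 2(2 + 8/3) = 28/3; numerator = 1(3/11) + 1(1) = 14/11; a_2 = (14/11)/(28/3) = 3/22
  n = 3: D(3) = 3(3 + 8/3) = 17; numerator = 1(3/22) + 1(3/11) = 9/22; a_3 = (9/22)/(17) = 9/374
  n = 4: D(4) = 4(4 + 8/3) = 80/3; numerator = 1(9/374) + 1(3/22) = 30/187; a_4 = (30/187)/(80/3) = 9/1496

r = 4/3; a_0 = 1; a_1 = 3/11; a_2 = 3/22; a_3 = 9/374; a_4 = 9/1496


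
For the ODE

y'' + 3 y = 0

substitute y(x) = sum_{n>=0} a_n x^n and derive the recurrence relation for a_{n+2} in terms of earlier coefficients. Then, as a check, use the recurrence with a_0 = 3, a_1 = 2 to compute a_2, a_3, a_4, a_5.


Substitute y = sum_n a_n x^n into y'' + (const) y = 0.
y''(x) = sum_{n>=0} (n+2)(n+1) a_{n+2} x^n.
The ODE becomes sum_n [(n+2)(n+1) a_{n+2} + 3 a_n] x^n = 0.
Setting each coefficient to zero gives the recurrence:
  (n+2)(n+1) a_{n+2} + 3 a_n = 0,
  a_{n+2} = -3 / ((n+1)(n+2)) a_n.

Check with a_0 = 3, a_1 = 2 (apply the recurrence for n = 0, 1, 2, 3): a_0 = 3, a_1 = 2, a_2 = -9/2, a_3 = -1, a_4 = 9/8, a_5 = 3/20.

a_{n+2} = -3/((n+1)(n+2)) * a_n; check: a_0 = 3, a_1 = 2, a_2 = -9/2, a_3 = -1, a_4 = 9/8, a_5 = 3/20


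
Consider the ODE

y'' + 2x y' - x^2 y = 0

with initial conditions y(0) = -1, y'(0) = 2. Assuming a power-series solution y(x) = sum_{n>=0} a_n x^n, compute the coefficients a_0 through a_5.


Ansatz: y(x) = sum_{n>=0} a_n x^n, so y'(x) = sum_{n>=1} n a_n x^(n-1) and y''(x) = sum_{n>=2} n(n-1) a_n x^(n-2).
Substitute into P(x) y'' + Q(x) y' + R(x) y = 0 with P(x) = 1, Q(x) = 2x, R(x) = -x^2, and match powers of x.
Initial conditions: a_0 = -1, a_1 = 2.
Setting the coefficient of each power of x to zero and solving order by order (substituting the coefficients already found):
  x^0: 2 a_2 = 0  ->  a_2 = 0
  x^1: 6 a_3 + 2 a_1 = 0  ->  6 a_3 = -2 a_1 = -4  ->  a_3 = -2/3
  x^2: 12 a_4 + 4 a_2 - a_0 = 0  ->  12 a_4 = -4 a_2 + a_0 = -1  ->  a_4 = -1/12
  x^3: 20 a_5 + 6 a_3 - a_1 = 0  ->  20 a_5 = -6 a_3 + a_1 = 6  ->  a_5 = 3/10
Truncated series: y(x) = -1 + 2 x - (2/3) x^3 - (1/12) x^4 + (3/10) x^5 + O(x^6).

a_0 = -1; a_1 = 2; a_2 = 0; a_3 = -2/3; a_4 = -1/12; a_5 = 3/10


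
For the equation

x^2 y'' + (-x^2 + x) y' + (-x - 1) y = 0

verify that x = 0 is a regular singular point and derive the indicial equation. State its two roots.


Divide by x^2 to reach normal form y'' + P_1(x) y' + P_2(x) y = 0 with P_1(x) = -1 + 1/x and P_2(x) = -1/x - 1/x^2.
x = 0 is a singular point because the y'-coefficient -1 + 1/x has a pole at x = 0 and the y-coefficient -1/x - 1/x^2 has a pole at x = 0.
It is a regular singular point because x P_1(x) = p(x) = 1 - x and x^2 P_2(x) = q(x) = -x - 1 are polynomials, hence analytic at x = 0.
p(0) = 1,  q(0) = -1.
Indicial equation: r(r-1) + p(0) r + q(0) = 0, i.e. r^2 + (p(0) - 1) r + q(0) = 0, i.e. r^2 - 1 = 0.
Discriminant: (0)^2 - 4(-1) = 4, so r = (0 ± 2)/2.
Solving: r_1 = 1, r_2 = -1.

indicial: r^2 - 1 = 0; roots r_1 = 1, r_2 = -1


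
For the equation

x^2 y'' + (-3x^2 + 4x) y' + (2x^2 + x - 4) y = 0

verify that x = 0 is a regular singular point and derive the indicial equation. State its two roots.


Divide by x^2 to reach normal form y'' + P_1(x) y' + P_2(x) y = 0 with P_1(x) = -3 + 4/x and P_2(x) = 2 + 1/x - 4/x^2.
x = 0 is a singular point because the y'-coefficient -3 + 4/x has a pole at x = 0 and the y-coefficient 2 + 1/x - 4/x^2 has a pole at x = 0.
It is a regular singular point because x P_1(x) = p(x) = 4 - 3x and x^2 P_2(x) = q(x) = 2x^2 + x - 4 are polynomials, hence analytic at x = 0.
p(0) = 4,  q(0) = -4.
Indicial equation: r(r-1) + p(0) r + q(0) = 0, i.e. r^2 + (p(0) - 1) r + q(0) = 0, i.e. r^2 + 3 r - 4 = 0.
Discriminant: (3)^2 - 4(-4) = 25, so r = (-3 ± 5)/2.
Solving: r_1 = 1, r_2 = -4.

indicial: r^2 + 3 r - 4 = 0; roots r_1 = 1, r_2 = -4


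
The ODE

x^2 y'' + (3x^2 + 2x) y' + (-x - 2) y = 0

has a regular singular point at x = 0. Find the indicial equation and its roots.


Divide by x^2 to reach normal form y'' + P_1(x) y' + P_2(x) y = 0 with P_1(x) = 3 + 2/x and P_2(x) = -1/x - 2/x^2.
x = 0 is a singular point because the y'-coefficient 3 + 2/x has a pole at x = 0 and the y-coefficient -1/x - 2/x^2 has a pole at x = 0.
It is a regular singular point because x P_1(x) = p(x) = 3x + 2 and x^2 P_2(x) = q(x) = -x - 2 are polynomials, hence analytic at x = 0.
p(0) = 2,  q(0) = -2.
Indicial equation: r(r-1) + p(0) r + q(0) = 0, i.e. r^2 + (p(0) - 1) r + q(0) = 0, i.e. r^2 + 1 r - 2 = 0.
Discriminant: (1)^2 - 4(-2) = 9, so r = (-1 ± 3)/2.
Solving: r_1 = 1, r_2 = -2.

indicial: r^2 + 1 r - 2 = 0; roots r_1 = 1, r_2 = -2


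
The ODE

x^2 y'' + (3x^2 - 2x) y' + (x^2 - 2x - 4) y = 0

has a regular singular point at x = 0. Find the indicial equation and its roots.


Divide by x^2 to reach normal form y'' + P_1(x) y' + P_2(x) y = 0 with P_1(x) = 3 - 2/x and P_2(x) = 1 - 2/x - 4/x^2.
x = 0 is a singular point because the y'-coefficient 3 - 2/x has a pole at x = 0 and the y-coefficient 1 - 2/x - 4/x^2 has a pole at x = 0.
It is a regular singular point because x P_1(x) = p(x) = 3x - 2 and x^2 P_2(x) = q(x) = x^2 - 2x - 4 are polynomials, hence analytic at x = 0.
p(0) = -2,  q(0) = -4.
Indicial equation: r(r-1) + p(0) r + q(0) = 0, i.e. r^2 + (p(0) - 1) r + q(0) = 0, i.e. r^2 - 3 r - 4 = 0.
Discriminant: (-3)^2 - 4(-4) = 25, so r = (3 ± 5)/2.
Solving: r_1 = 4, r_2 = -1.

indicial: r^2 - 3 r - 4 = 0; roots r_1 = 4, r_2 = -1


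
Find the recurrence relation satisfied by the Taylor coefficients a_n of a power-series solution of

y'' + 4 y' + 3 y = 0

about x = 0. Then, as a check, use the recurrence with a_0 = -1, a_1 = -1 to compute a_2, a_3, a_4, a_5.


Substitute y = sum_n a_n x^n.
y''(x) has coefficient (n+2)(n+1) a_{n+2} at x^n;
4 y'(x) has coefficient 4 (n+1) a_{n+1} at x^n;
3 y(x) has coefficient 3 a_n at x^n.
Matching x^n: (n+2)(n+1) a_{n+2} + 4 (n+1) a_{n+1} + 3 a_n = 0.
Thus a_{n+2} = [-4 (n+1) a_{n+1} - 3 a_n] / ((n+1)(n+2)).

Check with a_0 = -1, a_1 = -1 (apply the recurrence for n = 0, 1, 2, 3): a_0 = -1, a_1 = -1, a_2 = 7/2, a_3 = -25/6, a_4 = 79/24, a_5 = -241/120.

a_(n+2) = [-4 (n+1) a_(n+1) - 3 a_n] / ((n+1)(n+2)); check: a_0 = -1, a_1 = -1, a_2 = 7/2, a_3 = -25/6, a_4 = 79/24, a_5 = -241/120


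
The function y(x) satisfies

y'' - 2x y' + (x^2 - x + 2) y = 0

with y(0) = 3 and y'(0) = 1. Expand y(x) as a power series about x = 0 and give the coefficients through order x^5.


Ansatz: y(x) = sum_{n>=0} a_n x^n, so y'(x) = sum_{n>=1} n a_n x^(n-1) and y''(x) = sum_{n>=2} n(n-1) a_n x^(n-2).
Substitute into P(x) y'' + Q(x) y' + R(x) y = 0 with P(x) = 1, Q(x) = -2x, R(x) = x^2 - x + 2, and match powers of x.
Initial conditions: a_0 = 3, a_1 = 1.
Setting the coefficient of each power of x to zero and solving order by order (substituting the coefficients already found):
  x^0: 2 a_2 + 2 a_0 = 0  ->  2 a_2 = -2 a_0 = -6  ->  a_2 = -3
  x^1: 6 a_3 - a_0 = 0  ->  6 a_3 = a_0 = 3  ->  a_3 = 1/2
  x^2: 12 a_4 - 2 a_2 - a_1 + a_0 = 0  ->  12 a_4 = 2 a_2 + a_1 - a_0 = -8  ->  a_4 = -2/3
  x^3: 20 a_5 - 4 a_3 - a_2 + a_1 = 0  ->  20 a_5 = 4 a_3 + a_2 - a_1 = -2  ->  a_5 = -1/10
Truncated series: y(x) = 3 + x - 3 x^2 + (1/2) x^3 - (2/3) x^4 - (1/10) x^5 + O(x^6).

a_0 = 3; a_1 = 1; a_2 = -3; a_3 = 1/2; a_4 = -2/3; a_5 = -1/10


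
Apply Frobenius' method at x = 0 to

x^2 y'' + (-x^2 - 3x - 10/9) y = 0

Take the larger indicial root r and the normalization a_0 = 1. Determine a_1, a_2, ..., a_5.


Write in Frobenius form y'' + (p(x)/x) y' + (q(x)/x^2) y = 0:
  p(x) = 0,  q(x) = -x^2 - 3x - 10/9.
Indicial equation: r(r-1) + (0) r + (-10/9) = 0 -> roots r_1 = 5/3, r_2 = -2/3.
Take r = r_1 = 5/3. Let y(x) = x^r sum_{n>=0} a_n x^n with a_0 = 1.
Substitute y = x^r sum a_n x^n and match x^{r+n}. The recurrence is
  D(n) a_n - 3 a_{n-1} - 1 a_{n-2} = 0,  where D(n) = (r+n)(r+n-1) + (0)(r+n) + (-10/9).
  a_n = [3 a_{n-1} + 1 a_{n-2}] / D(n).
Since the indicial polynomial factors as (r - r_1)(r - r_2), D(n) = (r_1 + n - r_1)(r_1 + n - r_2) = n(n + 7/3).
Evaluating step by step (a_0 = 1):
  n = 1: D(1) = 1(1 + 7/3) = 10/3; numerator = 3(1) = 3; a_1 = (3)/(10/3) = 9/10
  n = 2: D(2) = 2(2 + 7/3) = 26/3; numerator = 3(9/10) + 1(1) = 37/10; a_2 = (37/10)/(26/3) = 111/260
  n = 3: D(3) = 3(3 + 7/3) = 16; numerator = 3(111/260) + 1(9/10) = 567/260; a_3 = (567/260)/(16) = 567/4160
  n = 4: D(4) = 4(4 + 7/3) = 76/3; numerator = 3(567/4160) + 1(111/260) = 3477/4160; a_4 = (3477/4160)/(76/3) = 549/16640
  n = 5: D(5) = 5(5 + 7/3) = 110/3; numerator = 3(549/16640) + 1(567/4160) = 783/3328; a_5 = (783/3328)/(110/3) = 2349/366080

r = 5/3; a_0 = 1; a_1 = 9/10; a_2 = 111/260; a_3 = 567/4160; a_4 = 549/16640; a_5 = 2349/366080


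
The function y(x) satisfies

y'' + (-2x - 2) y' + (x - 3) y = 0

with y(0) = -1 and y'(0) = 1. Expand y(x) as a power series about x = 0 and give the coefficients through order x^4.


Ansatz: y(x) = sum_{n>=0} a_n x^n, so y'(x) = sum_{n>=1} n a_n x^(n-1) and y''(x) = sum_{n>=2} n(n-1) a_n x^(n-2).
Substitute into P(x) y'' + Q(x) y' + R(x) y = 0 with P(x) = 1, Q(x) = -2x - 2, R(x) = x - 3, and match powers of x.
Initial conditions: a_0 = -1, a_1 = 1.
Setting the coefficient of each power of x to zero and solving order by order (substituting the coefficients already found):
  x^0: 2 a_2 - 2 a_1 - 3 a_0 = 0  ->  2 a_2 = 2 a_1 + 3 a_0 = -1  ->  a_2 = -1/2
  x^1: 6 a_3 - 4 a_2 - 5 a_1 + a_0 = 0  ->  6 a_3 = 4 a_2 + 5 a_1 - a_0 = 4  ->  a_3 = 2/3
  x^2: 12 a_4 - 6 a_3 - 7 a_2 + a_1 = 0  ->  12 a_4 = 6 a_3 + 7 a_2 - a_1 = -1/2  ->  a_4 = -1/24
Truncated series: y(x) = -1 + x - (1/2) x^2 + (2/3) x^3 - (1/24) x^4 + O(x^5).

a_0 = -1; a_1 = 1; a_2 = -1/2; a_3 = 2/3; a_4 = -1/24


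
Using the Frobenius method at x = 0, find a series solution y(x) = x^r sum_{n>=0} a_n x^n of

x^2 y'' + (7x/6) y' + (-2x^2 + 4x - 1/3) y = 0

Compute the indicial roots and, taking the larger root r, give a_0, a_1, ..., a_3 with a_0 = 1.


Write in Frobenius form y'' + (p(x)/x) y' + (q(x)/x^2) y = 0:
  p(x) = 7/6,  q(x) = -2x^2 + 4x - 1/3.
Indicial equation: r(r-1) + (7/6) r + (-1/3) = 0 -> roots r_1 = 1/2, r_2 = -2/3.
Take r = r_1 = 1/2. Let y(x) = x^r sum_{n>=0} a_n x^n with a_0 = 1.
Substitute y = x^r sum a_n x^n and match x^{r+n}. The recurrence is
  D(n) a_n + 4 a_{n-1} - 2 a_{n-2} = 0,  where D(n) = (r+n)(r+n-1) + (7/6)(r+n) + (-1/3).
  a_n = [-4 a_{n-1} + 2 a_{n-2}] / D(n).
Since the indicial polynomial factors as (r - r_1)(r - r_2), D(n) = (r_1 + n - r_1)(r_1 + n - r_2) = n(n + 7/6).
Evaluating step by step (a_0 = 1):
  n = 1: D(1) = 1(1 + 7/6) = 13/6; numerator = -4(1) = -4; a_1 = (-4)/(13/6) = -24/13
  n = 2: D(2) = 2(2 + 7/6) = 19/3; numerator = -4(-24/13) + 2(1) = 122/13; a_2 = (122/13)/(19/3) = 366/247
  n = 3: D(3) = 3(3 + 7/6) = 25/2; numerator = -4(366/247) + 2(-24/13) = -2376/247; a_3 = (-2376/247)/(25/2) = -4752/6175

r = 1/2; a_0 = 1; a_1 = -24/13; a_2 = 366/247; a_3 = -4752/6175


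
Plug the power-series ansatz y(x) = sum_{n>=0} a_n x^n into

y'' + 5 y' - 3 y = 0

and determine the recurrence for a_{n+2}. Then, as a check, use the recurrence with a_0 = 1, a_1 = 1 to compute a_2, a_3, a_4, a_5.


Substitute y = sum_n a_n x^n.
y''(x) has coefficient (n+2)(n+1) a_{n+2} at x^n;
5 y'(x) has coefficient 5 (n+1) a_{n+1} at x^n;
-3 y(x) has coefficient -3 a_n at x^n.
Matching x^n: (n+2)(n+1) a_{n+2} + 5 (n+1) a_{n+1} - 3 a_n = 0.
Thus a_{n+2} = [-5 (n+1) a_{n+1} + 3 a_n] / ((n+1)(n+2)).

Check with a_0 = 1, a_1 = 1 (apply the recurrence for n = 0, 1, 2, 3): a_0 = 1, a_1 = 1, a_2 = -1, a_3 = 13/6, a_4 = -71/24, a_5 = 197/60.

a_(n+2) = [-5 (n+1) a_(n+1) + 3 a_n] / ((n+1)(n+2)); check: a_0 = 1, a_1 = 1, a_2 = -1, a_3 = 13/6, a_4 = -71/24, a_5 = 197/60


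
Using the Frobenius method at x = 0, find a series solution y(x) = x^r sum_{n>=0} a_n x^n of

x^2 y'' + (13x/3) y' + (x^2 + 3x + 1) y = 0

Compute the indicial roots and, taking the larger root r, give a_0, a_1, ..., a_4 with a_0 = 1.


Write in Frobenius form y'' + (p(x)/x) y' + (q(x)/x^2) y = 0:
  p(x) = 13/3,  q(x) = x^2 + 3x + 1.
Indicial equation: r(r-1) + (13/3) r + (1) = 0 -> roots r_1 = -1/3, r_2 = -3.
Take r = r_1 = -1/3. Let y(x) = x^r sum_{n>=0} a_n x^n with a_0 = 1.
Substitute y = x^r sum a_n x^n and match x^{r+n}. The recurrence is
  D(n) a_n + 3 a_{n-1} + 1 a_{n-2} = 0,  where D(n) = (r+n)(r+n-1) + (13/3)(r+n) + (1).
  a_n = [-3 a_{n-1} - 1 a_{n-2}] / D(n).
Since the indicial polynomial factors as (r - r_1)(r - r_2), D(n) = (r_1 + n - r_1)(r_1 + n - r_2) = n(n + 8/3).
Evaluating step by step (a_0 = 1):
  n = 1: D(1) = 1(1 + 8/3) = 11/3; numerator = -3(1) = -3; a_1 = (-3)/(11/3) = -9/11
  n = 2: D(2) = 2(2 + 8/3) = 28/3; numerator = -3(-9/11) - 1(1) = 16/11; a_2 = (16/11)/(28/3) = 12/77
  n = 3: D(3) = 3(3 + 8/3) = 17; numerator = -3(12/77) - 1(-9/11) = 27/77; a_3 = (27/77)/(17) = 27/1309
  n = 4: D(4) = 4(4 + 8/3) = 80/3; numerator = -3(27/1309) - 1(12/77) = -285/1309; a_4 = (-285/1309)/(80/3) = -171/20944

r = -1/3; a_0 = 1; a_1 = -9/11; a_2 = 12/77; a_3 = 27/1309; a_4 = -171/20944


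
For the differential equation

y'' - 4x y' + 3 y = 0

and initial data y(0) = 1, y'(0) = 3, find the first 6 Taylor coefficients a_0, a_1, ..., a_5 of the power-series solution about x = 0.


Ansatz: y(x) = sum_{n>=0} a_n x^n, so y'(x) = sum_{n>=1} n a_n x^(n-1) and y''(x) = sum_{n>=2} n(n-1) a_n x^(n-2).
Substitute into P(x) y'' + Q(x) y' + R(x) y = 0 with P(x) = 1, Q(x) = -4x, R(x) = 3, and match powers of x.
Initial conditions: a_0 = 1, a_1 = 3.
Setting the coefficient of each power of x to zero and solving order by order (substituting the coefficients already found):
  x^0: 2 a_2 + 3 a_0 = 0  ->  2 a_2 = -3 a_0 = -3  ->  a_2 = -3/2
  x^1: 6 a_3 - a_1 = 0  ->  6 a_3 = a_1 = 3  ->  a_3 = 1/2
  x^2: 12 a_4 - 5 a_2 = 0  ->  12 a_4 = 5 a_2 = -15/2  ->  a_4 = -5/8
  x^3: 20 a_5 - 9 a_3 = 0  ->  20 a_5 = 9 a_3 = 9/2  ->  a_5 = 9/40
Truncated series: y(x) = 1 + 3 x - (3/2) x^2 + (1/2) x^3 - (5/8) x^4 + (9/40) x^5 + O(x^6).

a_0 = 1; a_1 = 3; a_2 = -3/2; a_3 = 1/2; a_4 = -5/8; a_5 = 9/40


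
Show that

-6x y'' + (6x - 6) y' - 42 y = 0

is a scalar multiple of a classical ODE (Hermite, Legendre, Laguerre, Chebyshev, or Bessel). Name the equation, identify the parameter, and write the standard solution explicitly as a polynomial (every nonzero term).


All three coefficients share the factor -6; dividing through by -6 gives  x y'' + (1 - x) y' + 7 y = 0.
This matches the Laguerre equation x y'' + (1 - x) y' + n y = 0 with n = 7; the polynomial solution is L_7(x).
With y = sum_k a_k x^k, matching x^k gives (k+1)k a_{k+1} + (k+1) a_{k+1} - k a_k + n a_k = 0, i.e. (k+1)^2 a_{k+1} = (k - n) a_k = (k - 7) a_k. The right side vanishes at k = 7, so the series terminates at degree 7.
Standard normalization L_n(0) = 1 gives a_0 = 1. Work upward with a_{k+1} = (k - 7) a_k / (k+1)^2:
  a_1 = (0 - 7)(1) / 1^2 = -7/1 = -7
  a_2 = (1 - 7)(-7) / 2^2 = 42/4 = 21/2
  a_3 = (2 - 7)(21/2) / 3^2 = (-105/2)/9 = -35/6
  a_4 = (3 - 7)(-35/6) / 4^2 = (70/3)/16 = 35/24
  a_5 = (4 - 7)(35/24) / 5^2 = (-35/8)/25 = -7/40
  a_6 = (5 - 7)(-7/40) / 6^2 = (7/20)/36 = 7/720
  a_7 = (6 - 7)(7/720) / 7^2 = (-7/720)/49 = -1/5040
Hence L_7(x) = -x^7/5040 + 7 x^6/720 - 7 x^5/40 + 35 x^4/24 - 35 x^3/6 + 21 x^2/2 - 7 x + 1.

L_7(x); series = -x^7/5040 + 7 x^6/720 - 7 x^5/40 + 35 x^4/24 - 35 x^3/6 + 21 x^2/2 - 7 x + 1


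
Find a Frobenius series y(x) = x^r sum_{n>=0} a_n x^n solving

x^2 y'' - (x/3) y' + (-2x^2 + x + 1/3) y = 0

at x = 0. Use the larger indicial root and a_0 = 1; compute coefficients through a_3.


Write in Frobenius form y'' + (p(x)/x) y' + (q(x)/x^2) y = 0:
  p(x) = -1/3,  q(x) = -2x^2 + x + 1/3.
Indicial equation: r(r-1) + (-1/3) r + (1/3) = 0 -> roots r_1 = 1, r_2 = 1/3.
Take r = r_1 = 1. Let y(x) = x^r sum_{n>=0} a_n x^n with a_0 = 1.
Substitute y = x^r sum a_n x^n and match x^{r+n}. The recurrence is
  D(n) a_n + 1 a_{n-1} - 2 a_{n-2} = 0,  where D(n) = (r+n)(r+n-1) + (-1/3)(r+n) + (1/3).
  a_n = [-1 a_{n-1} + 2 a_{n-2}] / D(n).
Since the indicial polynomial factors as (r - r_1)(r - r_2), D(n) = (r_1 + n - r_1)(r_1 + n - r_2) = n(n + 2/3).
Evaluating step by step (a_0 = 1):
  n = 1: D(1) = 1(1 + 2/3) = 5/3; numerator = -1(1) = -1; a_1 = (-1)/(5/3) = -3/5
  n = 2: D(2) = 2(2 + 2/3) = 16/3; numerator = -1(-3/5) + 2(1) = 13/5; a_2 = (13/5)/(16/3) = 39/80
  n = 3: D(3) = 3(3 + 2/3) = 11; numerator = -1(39/80) + 2(-3/5) = -27/16; a_3 = (-27/16)/(11) = -27/176

r = 1; a_0 = 1; a_1 = -3/5; a_2 = 39/80; a_3 = -27/176


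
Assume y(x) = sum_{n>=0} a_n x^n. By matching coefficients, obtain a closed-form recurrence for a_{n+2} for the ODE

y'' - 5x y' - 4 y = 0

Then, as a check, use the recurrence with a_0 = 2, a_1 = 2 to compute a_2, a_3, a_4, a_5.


Substitute y = sum_n a_n x^n.
y''(x) has coefficient (n+2)(n+1) a_{n+2} at x^n;
-5 x y'(x) has coefficient -5 n a_n at x^n (shift);
-4 y(x) has coefficient -4 a_n at x^n.
Matching x^n: (n+2)(n+1) a_{n+2} + (-5n - 4) a_n = 0.
Thus a_{n+2} = (5n + 4) / ((n+1)(n+2)) * a_n.

Check with a_0 = 2, a_1 = 2 (apply the recurrence for n = 0, 1, 2, 3): a_0 = 2, a_1 = 2, a_2 = 4, a_3 = 3, a_4 = 14/3, a_5 = 57/20.

a_(n+2) = (5n + 4) / ((n+1)(n+2)) * a_n; check: a_0 = 2, a_1 = 2, a_2 = 4, a_3 = 3, a_4 = 14/3, a_5 = 57/20


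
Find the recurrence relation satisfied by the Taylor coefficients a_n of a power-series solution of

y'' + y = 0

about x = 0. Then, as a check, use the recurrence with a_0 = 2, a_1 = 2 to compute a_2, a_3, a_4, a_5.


Substitute y = sum_n a_n x^n into y'' + (const) y = 0.
y''(x) = sum_{n>=0} (n+2)(n+1) a_{n+2} x^n.
The ODE becomes sum_n [(n+2)(n+1) a_{n+2} + 1 a_n] x^n = 0.
Setting each coefficient to zero gives the recurrence:
  (n+2)(n+1) a_{n+2} + 1 a_n = 0,
  a_{n+2} = -1 / ((n+1)(n+2)) a_n.

Check with a_0 = 2, a_1 = 2 (apply the recurrence for n = 0, 1, 2, 3): a_0 = 2, a_1 = 2, a_2 = -1, a_3 = -1/3, a_4 = 1/12, a_5 = 1/60.

a_{n+2} = -1/((n+1)(n+2)) * a_n; check: a_0 = 2, a_1 = 2, a_2 = -1, a_3 = -1/3, a_4 = 1/12, a_5 = 1/60


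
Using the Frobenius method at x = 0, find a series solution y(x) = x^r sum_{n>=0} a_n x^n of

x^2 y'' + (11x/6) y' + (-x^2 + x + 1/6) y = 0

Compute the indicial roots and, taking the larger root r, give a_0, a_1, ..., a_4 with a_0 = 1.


Write in Frobenius form y'' + (p(x)/x) y' + (q(x)/x^2) y = 0:
  p(x) = 11/6,  q(x) = -x^2 + x + 1/6.
Indicial equation: r(r-1) + (11/6) r + (1/6) = 0 -> roots r_1 = -1/3, r_2 = -1/2.
Take r = r_1 = -1/3. Let y(x) = x^r sum_{n>=0} a_n x^n with a_0 = 1.
Substitute y = x^r sum a_n x^n and match x^{r+n}. The recurrence is
  D(n) a_n + 1 a_{n-1} - 1 a_{n-2} = 0,  where D(n) = (r+n)(r+n-1) + (11/6)(r+n) + (1/6).
  a_n = [-1 a_{n-1} + 1 a_{n-2}] / D(n).
Since the indicial polynomial factors as (r - r_1)(r - r_2), D(n) = (r_1 + n - r_1)(r_1 + n - r_2) = n(n + 1/6).
Evaluating step by step (a_0 = 1):
  n = 1: D(1) = 1(1 + 1/6) = 7/6; numerator = -1(1) = -1; a_1 = (-1)/(7/6) = -6/7
  n = 2: D(2) = 2(2 + 1/6) = 13/3; numerator = -1(-6/7) + 1(1) = 13/7; a_2 = (13/7)/(13/3) = 3/7
  n = 3: D(3) = 3(3 + 1/6) = 19/2; numerator = -1(3/7) + 1(-6/7) = -9/7; a_3 = (-9/7)/(19/2) = -18/133
  n = 4: D(4) = 4(4 + 1/6) = 50/3; numerator = -1(-18/133) + 1(3/7) = 75/133; a_4 = (75/133)/(50/3) = 9/266

r = -1/3; a_0 = 1; a_1 = -6/7; a_2 = 3/7; a_3 = -18/133; a_4 = 9/266


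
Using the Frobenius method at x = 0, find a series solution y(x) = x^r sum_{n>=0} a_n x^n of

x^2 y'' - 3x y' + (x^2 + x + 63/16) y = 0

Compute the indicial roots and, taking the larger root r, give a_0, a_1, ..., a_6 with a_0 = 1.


Write in Frobenius form y'' + (p(x)/x) y' + (q(x)/x^2) y = 0:
  p(x) = -3,  q(x) = x^2 + x + 63/16.
Indicial equation: r(r-1) + (-3) r + (63/16) = 0 -> roots r_1 = 9/4, r_2 = 7/4.
Take r = r_1 = 9/4. Let y(x) = x^r sum_{n>=0} a_n x^n with a_0 = 1.
Substitute y = x^r sum a_n x^n and match x^{r+n}. The recurrence is
  D(n) a_n + 1 a_{n-1} + 1 a_{n-2} = 0,  where D(n) = (r+n)(r+n-1) + (-3)(r+n) + (63/16).
  a_n = [-1 a_{n-1} - 1 a_{n-2}] / D(n).
Since the indicial polynomial factors as (r - r_1)(r - r_2), D(n) = (r_1 + n - r_1)(r_1 + n - r_2) = n(n + 1/2).
Evaluating step by step (a_0 = 1):
  n = 1: D(1) = 1(1 + 1/2) = 3/2; numerator = -1(1) = -1; a_1 = (-1)/(3/2) = -2/3
  n = 2: D(2) = 2(2 + 1/2) = 5; numerator = -1(-2/3) - 1(1) = -1/3; a_2 = (-1/3)/(5) = -1/15
  n = 3: D(3) = 3(3 + 1/2) = 21/2; numerator = -1(-1/15) - 1(-2/3) = 11/15; a_3 = (11/15)/(21/2) = 22/315
  n = 4: D(4) = 4(4 + 1/2) = 18; numerator = -1(22/315) - 1(-1/15) = -1/315; a_4 = (-1/315)/(18) = -1/5670
  n = 5: D(5) = 5(5 + 1/2) = 55/2; numerator = -1(-1/5670) - 1(22/315) = -79/1134; a_5 = (-79/1134)/(55/2) = -79/31185
  n = 6: D(6) = 6(6 + 1/2) = 39; numerator = -1(-79/31185) - 1(-1/5670) = 169/62370; a_6 = (169/62370)/(39) = 13/187110

r = 9/4; a_0 = 1; a_1 = -2/3; a_2 = -1/15; a_3 = 22/315; a_4 = -1/5670; a_5 = -79/31185; a_6 = 13/187110


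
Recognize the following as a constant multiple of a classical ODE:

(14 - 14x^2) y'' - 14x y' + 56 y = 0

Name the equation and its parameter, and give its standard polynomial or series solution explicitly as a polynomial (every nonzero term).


All three coefficients share the factor 14; dividing through by 14 gives  (1 - x^2) y'' - x y' + 4 y = 0.
This matches the Chebyshev equation (1 - x^2) y'' - x y' + n^2 y = 0 (note the -x y' term, not -2x y') with n^2 = 4, so n = 2; the polynomial solution is T_2(x).
With y = sum_k a_k x^k, matching x^k gives (k+2)(k+1) a_{k+2} = (k^2 - n^2) a_k = (k - 2)(k + 2) a_k. The right side vanishes at k = 2, so the series with the parity of 2 terminates at degree 2.
Standard normalization: leading coefficient of T_n is 2^(n-1), so a_2 = 2^1 = 2. Work downward with a_k = (k+1)(k+2) a_{k+2} / ((k - 2)(k + 2)):
  a_0 = (1)(2)(2) / ((0 - 2)(0 + 2)) = 4/(-4) = -1
Hence T_2(x) = 2 x^2 - 1.

T_2(x); series = 2 x^2 - 1


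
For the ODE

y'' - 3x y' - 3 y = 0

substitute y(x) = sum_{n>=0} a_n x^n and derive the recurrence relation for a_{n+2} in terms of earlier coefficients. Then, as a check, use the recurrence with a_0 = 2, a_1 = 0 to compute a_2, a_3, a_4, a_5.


Substitute y = sum_n a_n x^n.
y''(x) has coefficient (n+2)(n+1) a_{n+2} at x^n;
-3 x y'(x) has coefficient -3 n a_n at x^n (shift);
-3 y(x) has coefficient -3 a_n at x^n.
Matching x^n: (n+2)(n+1) a_{n+2} + (-3n - 3) a_n = 0.
Thus a_{n+2} = (3n + 3) / ((n+1)(n+2)) * a_n.

Check with a_0 = 2, a_1 = 0 (apply the recurrence for n = 0, 1, 2, 3): a_0 = 2, a_1 = 0, a_2 = 3, a_3 = 0, a_4 = 9/4, a_5 = 0.

a_(n+2) = (3n + 3) / ((n+1)(n+2)) * a_n; check: a_0 = 2, a_1 = 0, a_2 = 3, a_3 = 0, a_4 = 9/4, a_5 = 0


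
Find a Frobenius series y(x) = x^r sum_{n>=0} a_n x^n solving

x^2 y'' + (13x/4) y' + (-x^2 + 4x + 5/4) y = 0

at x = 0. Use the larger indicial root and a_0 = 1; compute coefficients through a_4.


Write in Frobenius form y'' + (p(x)/x) y' + (q(x)/x^2) y = 0:
  p(x) = 13/4,  q(x) = -x^2 + 4x + 5/4.
Indicial equation: r(r-1) + (13/4) r + (5/4) = 0 -> roots r_1 = -1, r_2 = -5/4.
Take r = r_1 = -1. Let y(x) = x^r sum_{n>=0} a_n x^n with a_0 = 1.
Substitute y = x^r sum a_n x^n and match x^{r+n}. The recurrence is
  D(n) a_n + 4 a_{n-1} - 1 a_{n-2} = 0,  where D(n) = (r+n)(r+n-1) + (13/4)(r+n) + (5/4).
  a_n = [-4 a_{n-1} + 1 a_{n-2}] / D(n).
Since the indicial polynomial factors as (r - r_1)(r - r_2), D(n) = (r_1 + n - r_1)(r_1 + n - r_2) = n(n + 1/4).
Evaluating step by step (a_0 = 1):
  n = 1: D(1) = 1(1 + 1/4) = 5/4; numerator = -4(1) = -4; a_1 = (-4)/(5/4) = -16/5
  n = 2: D(2) = 2(2 + 1/4) = 9/2; numerator = -4(-16/5) + 1(1) = 69/5; a_2 = (69/5)/(9/2) = 46/15
  n = 3: D(3) = 3(3 + 1/4) = 39/4; numerator = -4(46/15) + 1(-16/5) = -232/15; a_3 = (-232/15)/(39/4) = -928/585
  n = 4: D(4) = 4(4 + 1/4) = 17; numerator = -4(-928/585) + 1(46/15) = 5506/585; a_4 = (5506/585)/(17) = 5506/9945

r = -1; a_0 = 1; a_1 = -16/5; a_2 = 46/15; a_3 = -928/585; a_4 = 5506/9945


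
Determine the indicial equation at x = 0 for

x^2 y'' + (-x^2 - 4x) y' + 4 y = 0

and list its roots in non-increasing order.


Divide by x^2 to reach normal form y'' + P_1(x) y' + P_2(x) y = 0 with P_1(x) = -1 - 4/x and P_2(x) = 4/x^2.
x = 0 is a singular point because the y'-coefficient -1 - 4/x has a pole at x = 0 and the y-coefficient 4/x^2 has a pole at x = 0.
It is a regular singular point because x P_1(x) = p(x) = -x - 4 and x^2 P_2(x) = q(x) = 4 are polynomials, hence analytic at x = 0.
p(0) = -4,  q(0) = 4.
Indicial equation: r(r-1) + p(0) r + q(0) = 0, i.e. r^2 + (p(0) - 1) r + q(0) = 0, i.e. r^2 - 5 r + 4 = 0.
Discriminant: (-5)^2 - 4(4) = 9, so r = (5 ± 3)/2.
Solving: r_1 = 4, r_2 = 1.

indicial: r^2 - 5 r + 4 = 0; roots r_1 = 4, r_2 = 1


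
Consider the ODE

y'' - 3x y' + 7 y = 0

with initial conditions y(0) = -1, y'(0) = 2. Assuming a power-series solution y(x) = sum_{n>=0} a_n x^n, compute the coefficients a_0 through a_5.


Ansatz: y(x) = sum_{n>=0} a_n x^n, so y'(x) = sum_{n>=1} n a_n x^(n-1) and y''(x) = sum_{n>=2} n(n-1) a_n x^(n-2).
Substitute into P(x) y'' + Q(x) y' + R(x) y = 0 with P(x) = 1, Q(x) = -3x, R(x) = 7, and match powers of x.
Initial conditions: a_0 = -1, a_1 = 2.
Setting the coefficient of each power of x to zero and solving order by order (substituting the coefficients already found):
  x^0: 2 a_2 + 7 a_0 = 0  ->  2 a_2 = -7 a_0 = 7  ->  a_2 = 7/2
  x^1: 6 a_3 + 4 a_1 = 0  ->  6 a_3 = -4 a_1 = -8  ->  a_3 = -4/3
  x^2: 12 a_4 + a_2 = 0  ->  12 a_4 = -a_2 = -7/2  ->  a_4 = -7/24
  x^3: 20 a_5 - 2 a_3 = 0  ->  20 a_5 = 2 a_3 = -8/3  ->  a_5 = -2/15
Truncated series: y(x) = -1 + 2 x + (7/2) x^2 - (4/3) x^3 - (7/24) x^4 - (2/15) x^5 + O(x^6).

a_0 = -1; a_1 = 2; a_2 = 7/2; a_3 = -4/3; a_4 = -7/24; a_5 = -2/15


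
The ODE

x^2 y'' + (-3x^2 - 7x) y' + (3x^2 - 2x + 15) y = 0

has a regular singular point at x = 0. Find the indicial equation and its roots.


Divide by x^2 to reach normal form y'' + P_1(x) y' + P_2(x) y = 0 with P_1(x) = -3 - 7/x and P_2(x) = 3 - 2/x + 15/x^2.
x = 0 is a singular point because the y'-coefficient -3 - 7/x has a pole at x = 0 and the y-coefficient 3 - 2/x + 15/x^2 has a pole at x = 0.
It is a regular singular point because x P_1(x) = p(x) = -3x - 7 and x^2 P_2(x) = q(x) = 3x^2 - 2x + 15 are polynomials, hence analytic at x = 0.
p(0) = -7,  q(0) = 15.
Indicial equation: r(r-1) + p(0) r + q(0) = 0, i.e. r^2 + (p(0) - 1) r + q(0) = 0, i.e. r^2 - 8 r + 15 = 0.
Discriminant: (-8)^2 - 4(15) = 4, so r = (8 ± 2)/2.
Solving: r_1 = 5, r_2 = 3.

indicial: r^2 - 8 r + 15 = 0; roots r_1 = 5, r_2 = 3


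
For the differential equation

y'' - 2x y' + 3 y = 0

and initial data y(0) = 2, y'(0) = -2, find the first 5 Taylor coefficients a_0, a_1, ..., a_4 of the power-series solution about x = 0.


Ansatz: y(x) = sum_{n>=0} a_n x^n, so y'(x) = sum_{n>=1} n a_n x^(n-1) and y''(x) = sum_{n>=2} n(n-1) a_n x^(n-2).
Substitute into P(x) y'' + Q(x) y' + R(x) y = 0 with P(x) = 1, Q(x) = -2x, R(x) = 3, and match powers of x.
Initial conditions: a_0 = 2, a_1 = -2.
Setting the coefficient of each power of x to zero and solving order by order (substituting the coefficients already found):
  x^0: 2 a_2 + 3 a_0 = 0  ->  2 a_2 = -3 a_0 = -6  ->  a_2 = -3
  x^1: 6 a_3 + a_1 = 0  ->  6 a_3 = -a_1 = 2  ->  a_3 = 1/3
  x^2: 12 a_4 - a_2 = 0  ->  12 a_4 = a_2 = -3  ->  a_4 = -1/4
Truncated series: y(x) = 2 - 2 x - 3 x^2 + (1/3) x^3 - (1/4) x^4 + O(x^5).

a_0 = 2; a_1 = -2; a_2 = -3; a_3 = 1/3; a_4 = -1/4


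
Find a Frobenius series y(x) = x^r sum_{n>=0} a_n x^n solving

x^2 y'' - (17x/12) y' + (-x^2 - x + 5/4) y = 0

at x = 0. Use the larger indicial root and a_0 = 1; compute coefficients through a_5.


Write in Frobenius form y'' + (p(x)/x) y' + (q(x)/x^2) y = 0:
  p(x) = -17/12,  q(x) = -x^2 - x + 5/4.
Indicial equation: r(r-1) + (-17/12) r + (5/4) = 0 -> roots r_1 = 5/3, r_2 = 3/4.
Take r = r_1 = 5/3. Let y(x) = x^r sum_{n>=0} a_n x^n with a_0 = 1.
Substitute y = x^r sum a_n x^n and match x^{r+n}. The recurrence is
  D(n) a_n - 1 a_{n-1} - 1 a_{n-2} = 0,  where D(n) = (r+n)(r+n-1) + (-17/12)(r+n) + (5/4).
  a_n = [1 a_{n-1} + 1 a_{n-2}] / D(n).
Since the indicial polynomial factors as (r - r_1)(r - r_2), D(n) = (r_1 + n - r_1)(r_1 + n - r_2) = n(n + 11/12).
Evaluating step by step (a_0 = 1):
  n = 1: D(1) = 1(1 + 11/12) = 23/12; numerator = 1(1) = 1; a_1 = (1)/(23/12) = 12/23
  n = 2: D(2) = 2(2 + 11/12) = 35/6; numerator = 1(12/23) + 1(1) = 35/23; a_2 = (35/23)/(35/6) = 6/23
  n = 3: D(3) = 3(3 + 11/12) = 47/4; numerator = 1(6/23) + 1(12/23) = 18/23; a_3 = (18/23)/(47/4) = 72/1081
  n = 4: D(4) = 4(4 + 11/12) = 59/3; numerator = 1(72/1081) + 1(6/23) = 354/1081; a_4 = (354/1081)/(59/3) = 18/1081
  n = 5: D(5) = 5(5 + 11/12) = 355/12; numerator = 1(18/1081) + 1(72/1081) = 90/1081; a_5 = (90/1081)/(355/12) = 216/76751

r = 5/3; a_0 = 1; a_1 = 12/23; a_2 = 6/23; a_3 = 72/1081; a_4 = 18/1081; a_5 = 216/76751


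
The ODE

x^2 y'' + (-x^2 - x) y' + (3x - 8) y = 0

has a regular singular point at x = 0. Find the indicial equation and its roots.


Divide by x^2 to reach normal form y'' + P_1(x) y' + P_2(x) y = 0 with P_1(x) = -1 - 1/x and P_2(x) = 3/x - 8/x^2.
x = 0 is a singular point because the y'-coefficient -1 - 1/x has a pole at x = 0 and the y-coefficient 3/x - 8/x^2 has a pole at x = 0.
It is a regular singular point because x P_1(x) = p(x) = -x - 1 and x^2 P_2(x) = q(x) = 3x - 8 are polynomials, hence analytic at x = 0.
p(0) = -1,  q(0) = -8.
Indicial equation: r(r-1) + p(0) r + q(0) = 0, i.e. r^2 + (p(0) - 1) r + q(0) = 0, i.e. r^2 - 2 r - 8 = 0.
Discriminant: (-2)^2 - 4(-8) = 36, so r = (2 ± 6)/2.
Solving: r_1 = 4, r_2 = -2.

indicial: r^2 - 2 r - 8 = 0; roots r_1 = 4, r_2 = -2


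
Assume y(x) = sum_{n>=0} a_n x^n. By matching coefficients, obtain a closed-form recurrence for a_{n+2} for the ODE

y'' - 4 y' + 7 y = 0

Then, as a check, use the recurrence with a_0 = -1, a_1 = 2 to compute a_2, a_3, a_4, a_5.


Substitute y = sum_n a_n x^n.
y''(x) has coefficient (n+2)(n+1) a_{n+2} at x^n;
-4 y'(x) has coefficient -4 (n+1) a_{n+1} at x^n;
7 y(x) has coefficient 7 a_n at x^n.
Matching x^n: (n+2)(n+1) a_{n+2} - 4 (n+1) a_{n+1} + 7 a_n = 0.
Thus a_{n+2} = [4 (n+1) a_{n+1} - 7 a_n] / ((n+1)(n+2)).

Check with a_0 = -1, a_1 = 2 (apply the recurrence for n = 0, 1, 2, 3): a_0 = -1, a_1 = 2, a_2 = 15/2, a_3 = 23/3, a_4 = 79/24, a_5 = -1/20.

a_(n+2) = [4 (n+1) a_(n+1) - 7 a_n] / ((n+1)(n+2)); check: a_0 = -1, a_1 = 2, a_2 = 15/2, a_3 = 23/3, a_4 = 79/24, a_5 = -1/20


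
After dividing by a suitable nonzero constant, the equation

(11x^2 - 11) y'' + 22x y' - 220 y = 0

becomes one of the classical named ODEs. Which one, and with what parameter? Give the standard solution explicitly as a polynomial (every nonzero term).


All three coefficients share the factor -11; dividing through by -11 gives  (1 - x^2) y'' - 2x y' + 20 y = 0.
This matches the Legendre equation (1 - x^2) y'' - 2x y' + n(n+1) y = 0 (note the -2x y' term) with n(n+1) = 20, so n = 4; the polynomial solution is P_4(x).
With y = sum_k a_k x^k, matching x^k gives (k+2)(k+1) a_{k+2} = [k(k+1) - n(n+1)] a_k = (k - 4)(k + 5) a_k. The right side vanishes at k = 4, so the series with the parity of 4 terminates at degree 4.
Standard normalization (P_n(1) = 1): leading coefficient (2n)!/(2^n (n!)^2) = 40320/(16*576) = 35/8, so a_4 = 35/8. Work downward with a_k = (k+1)(k+2) a_{k+2} / ((k - 4)(k + 5)):
  a_2 = (3)(4)(35/8) / ((2 - 4)(2 + 5)) = (105/2)/(-14) = -15/4
  a_0 = (1)(2)(-15/4) / ((0 - 4)(0 + 5)) = (-15/2)/(-20) = 3/8
Hence P_4(x) = 35 x^4/8 - 15 x^2/4 + 3/8.

P_4(x); series = 35 x^4/8 - 15 x^2/4 + 3/8


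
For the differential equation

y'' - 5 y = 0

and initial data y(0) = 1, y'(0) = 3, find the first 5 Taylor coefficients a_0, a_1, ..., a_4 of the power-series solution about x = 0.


Ansatz: y(x) = sum_{n>=0} a_n x^n, so y'(x) = sum_{n>=1} n a_n x^(n-1) and y''(x) = sum_{n>=2} n(n-1) a_n x^(n-2).
Substitute into P(x) y'' + Q(x) y' + R(x) y = 0 with P(x) = 1, Q(x) = 0, R(x) = -5, and match powers of x.
Initial conditions: a_0 = 1, a_1 = 3.
Setting the coefficient of each power of x to zero and solving order by order (substituting the coefficients already found):
  x^0: 2 a_2 - 5 a_0 = 0  ->  2 a_2 = 5 a_0 = 5  ->  a_2 = 5/2
  x^1: 6 a_3 - 5 a_1 = 0  ->  6 a_3 = 5 a_1 = 15  ->  a_3 = 5/2
  x^2: 12 a_4 - 5 a_2 = 0  ->  12 a_4 = 5 a_2 = 25/2  ->  a_4 = 25/24
Truncated series: y(x) = 1 + 3 x + (5/2) x^2 + (5/2) x^3 + (25/24) x^4 + O(x^5).

a_0 = 1; a_1 = 3; a_2 = 5/2; a_3 = 5/2; a_4 = 25/24


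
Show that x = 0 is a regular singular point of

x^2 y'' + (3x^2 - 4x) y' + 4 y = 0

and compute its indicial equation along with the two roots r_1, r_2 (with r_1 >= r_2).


Divide by x^2 to reach normal form y'' + P_1(x) y' + P_2(x) y = 0 with P_1(x) = 3 - 4/x and P_2(x) = 4/x^2.
x = 0 is a singular point because the y'-coefficient 3 - 4/x has a pole at x = 0 and the y-coefficient 4/x^2 has a pole at x = 0.
It is a regular singular point because x P_1(x) = p(x) = 3x - 4 and x^2 P_2(x) = q(x) = 4 are polynomials, hence analytic at x = 0.
p(0) = -4,  q(0) = 4.
Indicial equation: r(r-1) + p(0) r + q(0) = 0, i.e. r^2 + (p(0) - 1) r + q(0) = 0, i.e. r^2 - 5 r + 4 = 0.
Discriminant: (-5)^2 - 4(4) = 9, so r = (5 ± 3)/2.
Solving: r_1 = 4, r_2 = 1.

indicial: r^2 - 5 r + 4 = 0; roots r_1 = 4, r_2 = 1


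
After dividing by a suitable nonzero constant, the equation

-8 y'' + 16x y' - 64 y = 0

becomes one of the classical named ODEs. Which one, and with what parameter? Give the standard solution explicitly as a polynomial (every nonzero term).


All three coefficients share the factor -8; dividing through by -8 gives  y'' - 2x y' + 8 y = 0.
This matches the Hermite equation y'' - 2x y' + 2n y = 0 with 2n = 8, so n = 4; the polynomial solution is H_4(x).
With y = sum_k a_k x^k, matching x^k gives (k+2)(k+1) a_{k+2} = 2(k - n) a_k = 2(k - 4) a_k. The right side vanishes at k = 4, so the series with the parity of 4 terminates at degree 4.
Standard normalization: leading coefficient of H_n is 2^n, so a_4 = 2^4 = 16. Work downward with a_k = (k+1)(k+2) a_{k+2} / (2(k - n)):
  a_2 = (3)(4)(16) / (2(2 - 4)) = 192/(-4) = -48
  a_0 = (1)(2)(-48) / (2(0 - 4)) = -96/(-8) = 12
Hence H_4(x) = 16 x^4 - 48 x^2 + 12.

H_4(x); series = 16 x^4 - 48 x^2 + 12
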